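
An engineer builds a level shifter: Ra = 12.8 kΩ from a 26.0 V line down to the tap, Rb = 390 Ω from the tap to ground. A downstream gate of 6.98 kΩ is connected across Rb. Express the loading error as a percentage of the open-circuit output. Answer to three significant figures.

5.14 %

The divider's output (Thévenin) resistance is Ra‖Rb = 378.5 Ω.
Fractional drop under load = R_th/(R_th + R_L) = 378.5 / (378.5 + 6980) = 0.05143.
So the output falls by 5.14 %.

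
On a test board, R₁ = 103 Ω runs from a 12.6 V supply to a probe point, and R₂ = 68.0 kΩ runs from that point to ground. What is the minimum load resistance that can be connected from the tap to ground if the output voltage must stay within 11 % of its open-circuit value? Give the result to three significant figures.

Output resistance R_th = R₁‖R₂ = (103 × 68000)/68100 = 102.8 Ω.
The fractional drop is R_th/(R_th + R_L); requiring this ≤ 0.110 gives R_L ≥ R_th(1/0.110 − 1) = 102.8 × 8.091 = 832 Ω.

R_L(min) ≈ 832 Ω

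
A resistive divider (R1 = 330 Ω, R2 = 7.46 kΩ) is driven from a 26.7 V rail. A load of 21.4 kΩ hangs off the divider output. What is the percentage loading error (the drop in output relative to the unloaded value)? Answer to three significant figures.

1.46 %

The divider's output (Thévenin) resistance is R1‖R2 = 316.0 Ω.
Fractional drop under load = R_th/(R_th + R_L) = 316.0 / (316.0 + 21400) = 0.01455.
So the output falls by 1.46 %.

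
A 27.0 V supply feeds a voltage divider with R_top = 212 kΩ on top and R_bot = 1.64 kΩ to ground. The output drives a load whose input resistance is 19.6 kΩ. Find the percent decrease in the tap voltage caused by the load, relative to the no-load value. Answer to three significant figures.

The divider's output (Thévenin) resistance is R_top‖R_bot = 1.627 kΩ.
Fractional drop under load = R_th/(R_th + R_L) = 1.627 / (1.627 + 19.6) = 0.07667.
So the output falls by 7.67 %.

7.67 %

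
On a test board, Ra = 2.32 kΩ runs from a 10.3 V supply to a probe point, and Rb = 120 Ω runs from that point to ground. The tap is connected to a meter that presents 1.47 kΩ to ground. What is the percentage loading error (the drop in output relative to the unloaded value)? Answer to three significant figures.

The divider's output (Thévenin) resistance is Ra‖Rb = 114.1 Ω.
Fractional drop under load = R_th/(R_th + R_L) = 114.1 / (114.1 + 1470) = 0.07203.
So the output falls by 7.20 %.

7.20 %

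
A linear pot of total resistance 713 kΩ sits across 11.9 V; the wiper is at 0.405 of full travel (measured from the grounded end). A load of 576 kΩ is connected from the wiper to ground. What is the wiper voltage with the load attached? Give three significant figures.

The wiper splits the pot into (1−α)R = 424.2 kΩ above and αR = 288.8 kΩ below.
Lower section ‖ load = 192.3 kΩ.
V_wiper = 11.9 × 192.3/(424.2 + 192.3) = 3.71 V.

V ≈ 3.71 V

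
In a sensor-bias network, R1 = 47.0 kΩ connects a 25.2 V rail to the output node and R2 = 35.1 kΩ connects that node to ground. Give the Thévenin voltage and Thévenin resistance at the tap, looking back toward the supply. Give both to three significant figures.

V_th is the open-circuit tap voltage: 25.2 × 35.1/(47.0 + 35.1) = 10.8 V.
With the supply zeroed, R1 and R2 appear in parallel from the tap: R_th = R1‖R2 = (47.0 × 35.1)/82.10 = 20.1 kΩ.

V_th = 10.8 V, R_th = 20.1 kΩ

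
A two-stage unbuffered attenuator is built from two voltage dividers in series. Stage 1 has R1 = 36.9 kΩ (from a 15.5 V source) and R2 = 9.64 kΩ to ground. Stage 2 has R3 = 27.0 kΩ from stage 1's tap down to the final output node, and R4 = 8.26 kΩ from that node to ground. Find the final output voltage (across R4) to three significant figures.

V_out ≈ 0.618 V

Stage 2 presents R3+R4 = 35.26 kΩ as a load on stage 1's tap.
Stage 1's lower leg becomes R2‖(R3+R4) = 7.570 kΩ, so V_mid = 15.5 × 7.570/44.47 = 2.639 V.
Stage 2 is itself unloaded: V_out = V_mid × R4/(R3+R4) = 2.639 × 8.26/35.26 = 0.618 V.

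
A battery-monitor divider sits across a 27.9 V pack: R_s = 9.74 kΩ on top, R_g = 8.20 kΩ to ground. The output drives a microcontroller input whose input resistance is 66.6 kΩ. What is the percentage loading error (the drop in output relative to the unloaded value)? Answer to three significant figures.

The divider's output (Thévenin) resistance is R_s‖R_g = 4.452 kΩ.
Fractional drop under load = R_th/(R_th + R_L) = 4.452 / (4.452 + 66.6) = 0.06266.
So the output falls by 6.27 %.

6.27 %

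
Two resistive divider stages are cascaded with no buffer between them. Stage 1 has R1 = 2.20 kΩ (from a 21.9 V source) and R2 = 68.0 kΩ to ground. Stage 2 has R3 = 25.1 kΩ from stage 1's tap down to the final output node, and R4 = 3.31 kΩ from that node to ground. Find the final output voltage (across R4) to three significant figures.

V_out ≈ 2.30 V

Stage 2 presents R3+R4 = 28.41 kΩ as a load on stage 1's tap.
Stage 1's lower leg becomes R2‖(R3+R4) = 20.04 kΩ, so V_mid = 21.9 × 20.04/22.24 = 19.73 V.
Stage 2 is itself unloaded: V_out = V_mid × R4/(R3+R4) = 19.73 × 3.31/28.41 = 2.30 V.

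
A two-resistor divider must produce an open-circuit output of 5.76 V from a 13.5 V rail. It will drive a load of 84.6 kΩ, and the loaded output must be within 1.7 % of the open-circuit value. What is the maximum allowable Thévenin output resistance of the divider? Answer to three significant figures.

Loading drop = R_th/(R_th + R_L) ≤ 0.0170, so R_th ≤ R_L · ε/(1−ε) = 84.6 kΩ × 0.0170/0.9830 = 1.46 kΩ.

R_th ≤ 1.46 kΩ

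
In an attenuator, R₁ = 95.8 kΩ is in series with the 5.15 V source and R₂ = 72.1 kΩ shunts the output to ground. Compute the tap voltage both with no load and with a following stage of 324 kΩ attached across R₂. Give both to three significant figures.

Unloaded: 2.21 V; loaded: 1.96 V

Open-circuit: V = 5.15 × 72.1/(95.8 + 72.1) = 2.21 V.
With the load, R₂ becomes R₂‖R_L = 58.98 kΩ, so V = 5.15 × 58.98/154.8 = 1.96 V.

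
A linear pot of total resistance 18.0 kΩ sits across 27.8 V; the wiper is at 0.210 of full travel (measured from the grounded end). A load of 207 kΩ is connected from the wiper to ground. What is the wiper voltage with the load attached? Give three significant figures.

V ≈ 5.75 V

The wiper splits the pot into (1−α)R = 14.22 kΩ above and αR = 3.780 kΩ below.
Lower section ‖ load = 3.712 kΩ.
V_wiper = 27.8 × 3.712/(14.22 + 3.712) = 5.75 V.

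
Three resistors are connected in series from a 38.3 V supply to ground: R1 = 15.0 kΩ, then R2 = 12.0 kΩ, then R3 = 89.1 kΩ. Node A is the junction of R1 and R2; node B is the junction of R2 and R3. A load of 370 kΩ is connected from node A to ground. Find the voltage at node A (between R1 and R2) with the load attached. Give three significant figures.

Below node A the series string R2+R3 = 101.1 kΩ sits in parallel with the 370 kΩ load: 79.40 kΩ.
V_A = 38.3 × 79.40/(15.0 + 79.40) = 32.2 V.

V ≈ 32.2 V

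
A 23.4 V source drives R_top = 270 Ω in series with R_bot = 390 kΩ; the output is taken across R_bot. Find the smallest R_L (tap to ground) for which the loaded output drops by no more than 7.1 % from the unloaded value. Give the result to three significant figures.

R_L(min) ≈ 3.53 kΩ

Output resistance R_th = R_top‖R_bot = (270 × 390000)/390300 = 269.8 Ω.
The fractional drop is R_th/(R_th + R_L); requiring this ≤ 0.0710 gives R_L ≥ R_th(1/0.0710 − 1) = 269.8 × 13.08 = 3.53 kΩ.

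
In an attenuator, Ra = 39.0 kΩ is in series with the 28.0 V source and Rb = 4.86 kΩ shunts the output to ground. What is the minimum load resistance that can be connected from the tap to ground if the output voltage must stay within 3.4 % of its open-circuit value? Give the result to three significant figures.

Output resistance R_th = Ra‖Rb = (39.0 × 4.86)/43.86 = 4.321 kΩ.
The fractional drop is R_th/(R_th + R_L); requiring this ≤ 0.0340 gives R_L ≥ R_th(1/0.0340 − 1) = 4.321 × 28.41 = 123 kΩ.

R_L(min) ≈ 123 kΩ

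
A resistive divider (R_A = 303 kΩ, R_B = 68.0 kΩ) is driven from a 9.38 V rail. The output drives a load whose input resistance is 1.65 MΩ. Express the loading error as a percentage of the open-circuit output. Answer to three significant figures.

3.26 %

The divider's output (Thévenin) resistance is R_A‖R_B = 55.54 kΩ.
Fractional drop under load = R_th/(R_th + R_L) = 55.54 / (55.54 + 1650) = 0.03256.
So the output falls by 3.26 %.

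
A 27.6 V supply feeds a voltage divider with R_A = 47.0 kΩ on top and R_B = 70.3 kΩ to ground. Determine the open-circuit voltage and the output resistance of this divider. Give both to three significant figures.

V_th is the open-circuit tap voltage: 27.6 × 70.3/(47.0 + 70.3) = 16.5 V.
With the supply zeroed, R_A and R_B appear in parallel from the tap: R_th = R_A‖R_B = (47.0 × 70.3)/117.3 = 28.2 kΩ.

V_th = 16.5 V, R_th = 28.2 kΩ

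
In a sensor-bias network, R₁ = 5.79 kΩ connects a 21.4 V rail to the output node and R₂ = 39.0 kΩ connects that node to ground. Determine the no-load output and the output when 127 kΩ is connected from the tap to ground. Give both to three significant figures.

Unloaded: 18.6 V; loaded: 17.9 V

Open-circuit: V = 21.4 × 39.0/(5.79 + 39.0) = 18.6 V.
With the load, R₂ becomes R₂‖R_L = 29.84 kΩ, so V = 21.4 × 29.84/35.63 = 17.9 V.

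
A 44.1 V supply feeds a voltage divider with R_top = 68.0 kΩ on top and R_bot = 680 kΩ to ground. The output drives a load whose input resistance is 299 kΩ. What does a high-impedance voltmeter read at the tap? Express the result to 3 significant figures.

The load sits in parallel with R_bot: R_bot‖R_L = (680 × 299) / (680 + 299) = 207.7 kΩ.
V_out = 44.1 × 207.7 / (68.0 + 207.7) = 44.1 × 207.7/275.7 = 33.2 V.

V_out ≈ 33.2 V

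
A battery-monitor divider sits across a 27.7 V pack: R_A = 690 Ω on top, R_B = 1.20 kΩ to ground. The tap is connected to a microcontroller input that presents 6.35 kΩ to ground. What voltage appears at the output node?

The load sits in parallel with R_B: R_B‖R_L = (1200 × 6350) / (1200 + 6350) = 1009 Ω.
V_out = 27.7 × 1009 / (690 + 1009) = 27.7 × 1009/1699 = 16.5 V.

V_out ≈ 16.5 V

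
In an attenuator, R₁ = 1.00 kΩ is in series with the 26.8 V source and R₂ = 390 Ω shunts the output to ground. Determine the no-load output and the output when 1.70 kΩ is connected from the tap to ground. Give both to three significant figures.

Unloaded: 7.52 V; loaded: 6.45 V

Open-circuit: V = 26.8 × 390/(1000 + 390) = 7.52 V.
With the load, R₂ becomes R₂‖R_L = 317.2 Ω, so V = 26.8 × 317.2/1317 = 6.45 V.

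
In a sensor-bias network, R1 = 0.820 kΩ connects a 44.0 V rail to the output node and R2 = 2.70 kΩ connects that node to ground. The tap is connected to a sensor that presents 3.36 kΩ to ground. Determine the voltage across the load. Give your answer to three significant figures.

V_out ≈ 28.4 V

The load sits in parallel with R2: R2‖R_L = (2700 × 3360) / (2700 + 3360) = 1497 Ω.
V_out = 44.0 × 1497 / (820 + 1497) = 44.0 × 1497/2317 = 28.4 V.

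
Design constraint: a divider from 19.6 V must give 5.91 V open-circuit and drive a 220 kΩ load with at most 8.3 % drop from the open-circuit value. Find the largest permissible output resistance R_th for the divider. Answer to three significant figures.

R_th ≤ 19.9 kΩ

Loading drop = R_th/(R_th + R_L) ≤ 0.0830, so R_th ≤ R_L · ε/(1−ε) = 220 kΩ × 0.0830/0.9170 = 19.9 kΩ.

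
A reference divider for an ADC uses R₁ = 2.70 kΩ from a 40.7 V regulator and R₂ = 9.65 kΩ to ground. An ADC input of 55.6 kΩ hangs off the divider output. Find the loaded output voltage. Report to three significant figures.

V_out ≈ 30.6 V

The load sits in parallel with R₂: R₂‖R_L = (9.65 × 55.6) / (9.65 + 55.6) = 8.223 kΩ.
V_out = 40.7 × 8.223 / (2.70 + 8.223) = 40.7 × 8.223/10.92 = 30.6 V.
(Unloaded it would have been 31.8 V.)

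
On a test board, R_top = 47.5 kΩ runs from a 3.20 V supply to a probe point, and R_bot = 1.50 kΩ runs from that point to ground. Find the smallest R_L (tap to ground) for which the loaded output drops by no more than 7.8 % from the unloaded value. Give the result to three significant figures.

R_L(min) ≈ 17.2 kΩ

Output resistance R_th = R_top‖R_bot = (47.5 × 1.50)/49.00 = 1.454 kΩ.
The fractional drop is R_th/(R_th + R_L); requiring this ≤ 0.0780 gives R_L ≥ R_th(1/0.0780 − 1) = 1.454 × 11.82 = 17.2 kΩ.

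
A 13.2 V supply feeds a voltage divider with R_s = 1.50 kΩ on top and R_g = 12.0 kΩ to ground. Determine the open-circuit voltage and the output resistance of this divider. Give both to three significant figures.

V_th = 11.7 V, R_th = 1.33 kΩ

V_th is the open-circuit tap voltage: 13.2 × 12.0/(1.50 + 12.0) = 11.7 V.
With the supply zeroed, R_s and R_g appear in parallel from the tap: R_th = R_s‖R_g = (1.50 × 12.0)/13.50 = 1.33 kΩ.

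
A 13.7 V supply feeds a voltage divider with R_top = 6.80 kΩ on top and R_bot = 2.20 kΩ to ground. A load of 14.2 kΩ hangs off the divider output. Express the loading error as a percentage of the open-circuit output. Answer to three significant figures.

10.5 %

Unloaded V = 13.7 × 2.20/9.000 = 3.3489 V.
Loaded: R_bot‖R_L = 1.905 kΩ, giving V = 13.7 × 1.905/8.705 = 2.9980 V.
Drop = (3.3489 − 2.9980) / 3.3489 = 10.5 %.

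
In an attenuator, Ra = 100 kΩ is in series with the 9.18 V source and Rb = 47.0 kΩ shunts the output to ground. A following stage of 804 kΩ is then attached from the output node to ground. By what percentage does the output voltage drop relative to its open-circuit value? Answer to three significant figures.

3.82 %

The divider's output (Thévenin) resistance is Ra‖Rb = 31.97 kΩ.
Fractional drop under load = R_th/(R_th + R_L) = 31.97 / (31.97 + 804) = 0.03825.
So the output falls by 3.82 %.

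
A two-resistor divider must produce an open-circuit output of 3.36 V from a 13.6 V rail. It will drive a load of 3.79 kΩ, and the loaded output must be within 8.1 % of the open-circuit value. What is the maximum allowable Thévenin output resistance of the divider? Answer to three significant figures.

R_th ≤ 334 Ω

Loading drop = R_th/(R_th + R_L) ≤ 0.0810, so R_th ≤ R_L · ε/(1−ε) = 3.79 kΩ × 0.0810/0.9190 = 334 Ω.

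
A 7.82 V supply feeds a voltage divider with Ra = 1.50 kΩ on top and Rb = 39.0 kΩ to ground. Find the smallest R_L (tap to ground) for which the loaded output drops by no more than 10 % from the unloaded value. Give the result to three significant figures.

R_L(min) ≈ 13.0 kΩ

Output resistance R_th = Ra‖Rb = (1.50 × 39.0)/40.50 = 1.444 kΩ.
The fractional drop is R_th/(R_th + R_L); requiring this ≤ 0.100 gives R_L ≥ R_th(1/0.100 − 1) = 1.444 × 9.000 = 13.0 kΩ.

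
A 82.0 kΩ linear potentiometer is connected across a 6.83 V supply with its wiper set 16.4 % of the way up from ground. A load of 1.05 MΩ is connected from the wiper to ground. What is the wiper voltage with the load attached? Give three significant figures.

V ≈ 1.11 V

The wiper splits the pot into (1−α)R = 68.55 kΩ above and αR = 13.45 kΩ below.
Lower section ‖ load = 13.28 kΩ.
V_wiper = 6.83 × 13.28/(68.55 + 13.28) = 1.11 V.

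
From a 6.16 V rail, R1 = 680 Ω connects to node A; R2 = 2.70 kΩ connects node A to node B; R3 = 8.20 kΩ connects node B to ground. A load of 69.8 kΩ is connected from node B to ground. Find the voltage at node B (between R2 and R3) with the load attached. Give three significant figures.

V ≈ 4.22 V

At node B, R3 is in parallel with the load: R3‖R_L = 7338 Ω.
Below node A the resistance is R2 + (R3‖R_L) = 10040 Ω, so V_A = 6.16 × 10040/10720 = 5.769 V.
Then V_B = V_A × (R3‖R_L)/(R2 + R3‖R_L) = 5.769 × 7338/10040 = 4.22 V.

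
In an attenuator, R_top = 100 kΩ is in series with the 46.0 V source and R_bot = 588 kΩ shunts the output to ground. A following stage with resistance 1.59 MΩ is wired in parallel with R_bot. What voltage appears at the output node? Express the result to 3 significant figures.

V_out ≈ 37.3 V

The load sits in parallel with R_bot: R_bot‖R_L = (588 × 1590) / (588 + 1590) = 429.3 kΩ.
V_out = 46.0 × 429.3 / (100 + 429.3) = 46.0 × 429.3/529.3 = 37.3 V.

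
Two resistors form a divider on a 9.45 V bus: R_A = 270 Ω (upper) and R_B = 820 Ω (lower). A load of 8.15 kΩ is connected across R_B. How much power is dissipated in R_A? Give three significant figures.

Total resistance from the source is R_A + (R_B‖R_L) = 1015 Ω, so I = 9.45/1015 Ω = 9.310 mA.
P = I²·R_A = (9.310 mA)² × 270 Ω = 23.4 mW.

P ≈ 23.4 mW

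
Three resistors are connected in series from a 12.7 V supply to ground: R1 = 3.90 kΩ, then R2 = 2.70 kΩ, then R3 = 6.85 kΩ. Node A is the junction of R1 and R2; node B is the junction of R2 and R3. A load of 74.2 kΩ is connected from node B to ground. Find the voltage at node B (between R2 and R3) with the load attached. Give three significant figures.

V ≈ 6.19 V

At node B, R3 is in parallel with the load: R3‖R_L = 6.271 kΩ.
Below node A the resistance is R2 + (R3‖R_L) = 8.971 kΩ, so V_A = 12.7 × 8.971/12.87 = 8.852 V.
Then V_B = V_A × (R3‖R_L)/(R2 + R3‖R_L) = 8.852 × 6.271/8.971 = 6.19 V.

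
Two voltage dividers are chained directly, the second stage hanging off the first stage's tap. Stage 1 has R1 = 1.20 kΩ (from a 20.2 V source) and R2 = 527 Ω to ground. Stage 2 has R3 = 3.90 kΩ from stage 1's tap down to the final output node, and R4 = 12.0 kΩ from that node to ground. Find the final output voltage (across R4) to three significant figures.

V_out ≈ 4.55 V

Stage 2 presents R3+R4 = 15900 Ω as a load on stage 1's tap.
Stage 1's lower leg becomes R2‖(R3+R4) = 510.1 Ω, so V_mid = 20.2 × 510.1/1710 = 6.025 V.
Stage 2 is itself unloaded: V_out = V_mid × R4/(R3+R4) = 6.025 × 12000/15900 = 4.55 V.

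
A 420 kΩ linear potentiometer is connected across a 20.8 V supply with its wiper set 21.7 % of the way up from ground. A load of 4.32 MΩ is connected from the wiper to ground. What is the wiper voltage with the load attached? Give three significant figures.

The wiper splits the pot into (1−α)R = 328.9 kΩ above and αR = 91.14 kΩ below.
Lower section ‖ load = 89.26 kΩ.
V_wiper = 20.8 × 89.26/(328.9 + 89.26) = 4.44 V.

V ≈ 4.44 V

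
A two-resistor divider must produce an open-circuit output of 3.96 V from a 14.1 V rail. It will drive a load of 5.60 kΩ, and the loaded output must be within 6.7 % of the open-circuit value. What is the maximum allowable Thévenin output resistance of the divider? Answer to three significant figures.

R_th ≤ 402 Ω

Loading drop = R_th/(R_th + R_L) ≤ 0.0670, so R_th ≤ R_L · ε/(1−ε) = 5.60 kΩ × 0.0670/0.9330 = 402 Ω.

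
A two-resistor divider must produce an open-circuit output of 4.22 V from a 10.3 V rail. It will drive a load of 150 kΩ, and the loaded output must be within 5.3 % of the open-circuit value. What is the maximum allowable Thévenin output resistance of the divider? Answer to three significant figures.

R_th ≤ 8.39 kΩ

Loading drop = R_th/(R_th + R_L) ≤ 0.0530, so R_th ≤ R_L · ε/(1−ε) = 150 kΩ × 0.0530/0.9470 = 8.39 kΩ.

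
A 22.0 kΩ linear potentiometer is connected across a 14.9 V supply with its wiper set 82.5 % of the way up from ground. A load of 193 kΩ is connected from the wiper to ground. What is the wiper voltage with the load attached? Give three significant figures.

V ≈ 12.1 V

The wiper splits the pot into (1−α)R = 3.850 kΩ above and αR = 18.15 kΩ below.
Lower section ‖ load = 16.59 kΩ.
V_wiper = 14.9 × 16.59/(3.850 + 16.59) = 12.1 V.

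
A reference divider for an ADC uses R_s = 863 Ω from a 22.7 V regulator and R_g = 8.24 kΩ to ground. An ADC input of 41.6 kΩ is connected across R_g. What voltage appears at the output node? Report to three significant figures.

The load sits in parallel with R_g: R_g‖R_L = (8240 × 41600) / (8240 + 41600) = 6878 Ω.
V_out = 22.7 × 6878 / (863 + 6878) = 22.7 × 6878/7741 = 20.2 V.

V_out ≈ 20.2 V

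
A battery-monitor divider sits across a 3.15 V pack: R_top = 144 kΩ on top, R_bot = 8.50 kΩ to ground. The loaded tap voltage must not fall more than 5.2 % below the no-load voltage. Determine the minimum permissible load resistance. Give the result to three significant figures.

R_L(min) ≈ 146 kΩ

Output resistance R_th = R_top‖R_bot = (144 × 8.50)/152.5 = 8.026 kΩ.
The fractional drop is R_th/(R_th + R_L); requiring this ≤ 0.0520 gives R_L ≥ R_th(1/0.0520 − 1) = 8.026 × 18.23 = 146 kΩ.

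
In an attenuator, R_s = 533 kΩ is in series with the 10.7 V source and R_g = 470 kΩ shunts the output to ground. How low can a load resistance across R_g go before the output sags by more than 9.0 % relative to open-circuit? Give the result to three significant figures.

R_L(min) ≈ 2.53 MΩ

Output resistance R_th = R_s‖R_g = (533 × 470)/1003 = 249.8 kΩ.
The fractional drop is R_th/(R_th + R_L); requiring this ≤ 0.0900 gives R_L ≥ R_th(1/0.0900 − 1) = 249.8 × 10.11 = 2.53 MΩ.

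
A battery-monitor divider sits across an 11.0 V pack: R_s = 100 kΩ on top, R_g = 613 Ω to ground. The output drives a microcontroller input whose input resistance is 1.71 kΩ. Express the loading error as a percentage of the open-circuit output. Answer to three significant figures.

26.3 %

Unloaded V = 11.0 × 613/100600 = 0.06702 V.
Loaded: R_g‖R_L = 451.2 Ω, giving V = 11.0 × 451.2/100500 = 0.04941 V.
Drop = (0.06702 − 0.04941) / 0.06702 = 26.3 %.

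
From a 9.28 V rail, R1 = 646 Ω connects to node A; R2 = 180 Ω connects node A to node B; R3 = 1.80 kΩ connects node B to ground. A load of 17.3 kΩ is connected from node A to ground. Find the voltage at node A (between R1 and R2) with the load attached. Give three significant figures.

Below node A the series string R2+R3 = 1980 Ω sits in parallel with the 17300 Ω load: 1777 Ω.
V_A = 9.28 × 1777/(646 + 1777) = 6.81 V.

V ≈ 6.81 V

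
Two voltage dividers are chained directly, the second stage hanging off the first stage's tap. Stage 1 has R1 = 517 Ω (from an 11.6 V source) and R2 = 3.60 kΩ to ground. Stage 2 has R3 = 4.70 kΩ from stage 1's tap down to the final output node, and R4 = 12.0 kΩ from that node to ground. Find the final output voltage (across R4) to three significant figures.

Stage 2 presents R3+R4 = 16700 Ω as a load on stage 1's tap.
Stage 1's lower leg becomes R2‖(R3+R4) = 2962 Ω, so V_mid = 11.6 × 2962/3479 = 9.876 V.
Stage 2 is itself unloaded: V_out = V_mid × R4/(R3+R4) = 9.876 × 12000/16700 = 7.10 V.

V_out ≈ 7.10 V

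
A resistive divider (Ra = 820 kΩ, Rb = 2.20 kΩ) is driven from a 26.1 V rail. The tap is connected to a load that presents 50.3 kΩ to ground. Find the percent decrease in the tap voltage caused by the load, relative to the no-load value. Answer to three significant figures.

4.18 %

The divider's output (Thévenin) resistance is Ra‖Rb = 2.194 kΩ.
Fractional drop under load = R_th/(R_th + R_L) = 2.194 / (2.194 + 50.3) = 0.04180.
So the output falls by 4.18 %.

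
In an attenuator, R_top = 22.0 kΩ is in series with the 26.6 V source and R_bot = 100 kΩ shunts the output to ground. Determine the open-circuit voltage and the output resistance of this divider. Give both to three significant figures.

V_th is the open-circuit tap voltage: 26.6 × 100/(22.0 + 100) = 21.8 V.
With the supply zeroed, R_top and R_bot appear in parallel from the tap: R_th = R_top‖R_bot = (22.0 × 100)/122.0 = 18.0 kΩ.

V_th = 21.8 V, R_th = 18.0 kΩ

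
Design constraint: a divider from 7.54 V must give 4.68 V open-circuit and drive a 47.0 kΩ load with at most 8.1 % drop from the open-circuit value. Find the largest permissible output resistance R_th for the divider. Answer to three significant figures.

R_th ≤ 4.14 kΩ

Loading drop = R_th/(R_th + R_L) ≤ 0.0810, so R_th ≤ R_L · ε/(1−ε) = 47.0 kΩ × 0.0810/0.9190 = 4.14 kΩ.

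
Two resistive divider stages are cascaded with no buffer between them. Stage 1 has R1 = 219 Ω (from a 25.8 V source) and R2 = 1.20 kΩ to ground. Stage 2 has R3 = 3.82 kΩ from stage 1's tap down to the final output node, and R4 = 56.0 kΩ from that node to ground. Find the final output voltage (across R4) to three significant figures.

Stage 2 presents R3+R4 = 59820 Ω as a load on stage 1's tap.
Stage 1's lower leg becomes R2‖(R3+R4) = 1176 Ω, so V_mid = 25.8 × 1176/1395 = 21.75 V.
Stage 2 is itself unloaded: V_out = V_mid × R4/(R3+R4) = 21.75 × 56000/59820 = 20.4 V.

V_out ≈ 20.4 V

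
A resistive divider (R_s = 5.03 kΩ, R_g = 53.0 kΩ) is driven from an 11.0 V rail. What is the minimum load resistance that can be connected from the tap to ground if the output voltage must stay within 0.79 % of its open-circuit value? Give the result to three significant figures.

R_L(min) ≈ 577 kΩ

Output resistance R_th = R_s‖R_g = (5.03 × 53.0)/58.03 = 4.594 kΩ.
The fractional drop is R_th/(R_th + R_L); requiring this ≤ 0.00790 gives R_L ≥ R_th(1/0.00790 − 1) = 4.594 × 125.6 = 577 kΩ.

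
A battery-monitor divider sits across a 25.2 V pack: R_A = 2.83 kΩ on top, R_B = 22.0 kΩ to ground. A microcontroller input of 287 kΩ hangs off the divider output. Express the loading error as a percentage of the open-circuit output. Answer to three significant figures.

0.866 %

The divider's output (Thévenin) resistance is R_A‖R_B = 2.507 kΩ.
Fractional drop under load = R_th/(R_th + R_L) = 2.507 / (2.507 + 287) = 0.008661.
So the output falls by 0.866 %.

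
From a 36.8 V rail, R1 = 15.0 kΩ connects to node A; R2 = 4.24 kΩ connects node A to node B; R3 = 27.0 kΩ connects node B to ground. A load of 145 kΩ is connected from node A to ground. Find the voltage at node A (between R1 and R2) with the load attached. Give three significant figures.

Below node A the series string R2+R3 = 31.24 kΩ sits in parallel with the 145 kΩ load: 25.70 kΩ.
V_A = 36.8 × 25.70/(15.0 + 25.70) = 23.2 V.

V ≈ 23.2 V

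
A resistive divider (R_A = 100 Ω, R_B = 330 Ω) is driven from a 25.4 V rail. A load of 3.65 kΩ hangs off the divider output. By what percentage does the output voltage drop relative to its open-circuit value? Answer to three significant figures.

2.06 %

The divider's output (Thévenin) resistance is R_A‖R_B = 76.74 Ω.
Fractional drop under load = R_th/(R_th + R_L) = 76.74 / (76.74 + 3650) = 0.02059.
So the output falls by 2.06 %.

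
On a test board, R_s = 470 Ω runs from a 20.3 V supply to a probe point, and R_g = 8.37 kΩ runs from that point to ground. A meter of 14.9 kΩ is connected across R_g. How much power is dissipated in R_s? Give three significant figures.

Total resistance from the source is R_s + (R_g‖R_L) = 5829 Ω, so I = 20.3/5829 Ω = 3.482 mA.
P = I²·R_s = (3.482 mA)² × 470 Ω = 5.70 mW.

P ≈ 5.70 mW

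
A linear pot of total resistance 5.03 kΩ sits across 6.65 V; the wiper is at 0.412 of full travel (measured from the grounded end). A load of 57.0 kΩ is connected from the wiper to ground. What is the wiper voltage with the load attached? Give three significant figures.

V ≈ 2.68 V

The wiper splits the pot into (1−α)R = 2.958 kΩ above and αR = 2.072 kΩ below.
Lower section ‖ load = 2.000 kΩ.
V_wiper = 6.65 × 2.000/(2.958 + 2.000) = 2.68 V.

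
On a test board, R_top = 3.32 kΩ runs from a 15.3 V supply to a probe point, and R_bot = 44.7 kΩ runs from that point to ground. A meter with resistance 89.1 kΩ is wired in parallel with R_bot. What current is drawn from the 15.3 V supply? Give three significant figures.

I ≈ 0.462 mA

R_bot‖R_L = 29.77 kΩ, so the source sees R_top + R_bot‖R_L = 33.09 kΩ.
I = 15.3 V / 33.09 kΩ = 0.462 mA.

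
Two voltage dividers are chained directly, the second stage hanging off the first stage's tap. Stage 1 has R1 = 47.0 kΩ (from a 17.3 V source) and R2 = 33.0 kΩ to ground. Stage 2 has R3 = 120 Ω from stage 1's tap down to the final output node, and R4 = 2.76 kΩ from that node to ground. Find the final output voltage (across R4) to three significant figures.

Stage 2 presents R3+R4 = 2880 Ω as a load on stage 1's tap.
Stage 1's lower leg becomes R2‖(R3+R4) = 2649 Ω, so V_mid = 17.3 × 2649/49650 = 0.9230 V.
Stage 2 is itself unloaded: V_out = V_mid × R4/(R3+R4) = 0.9230 × 2760/2880 = 0.885 V.

V_out ≈ 0.885 V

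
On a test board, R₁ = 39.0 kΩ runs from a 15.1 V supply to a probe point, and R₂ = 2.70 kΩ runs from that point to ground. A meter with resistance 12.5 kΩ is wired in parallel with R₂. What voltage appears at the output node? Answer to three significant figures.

The load sits in parallel with R₂: R₂‖R_L = (2.70 × 12.5) / (2.70 + 12.5) = 2.220 kΩ.
V_out = 15.1 × 2.220 / (39.0 + 2.220) = 15.1 × 2.220/41.22 = 0.813 V.
(Unloaded it would have been 0.978 V.)

V_out ≈ 0.813 V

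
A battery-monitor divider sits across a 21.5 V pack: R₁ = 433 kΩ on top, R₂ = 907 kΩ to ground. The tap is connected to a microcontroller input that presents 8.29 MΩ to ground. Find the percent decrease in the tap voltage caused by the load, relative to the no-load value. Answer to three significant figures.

3.41 %

The divider's output (Thévenin) resistance is R₁‖R₂ = 293.1 kΩ.
Fractional drop under load = R_th/(R_th + R_L) = 293.1 / (293.1 + 8290) = 0.03415.
So the output falls by 3.41 %.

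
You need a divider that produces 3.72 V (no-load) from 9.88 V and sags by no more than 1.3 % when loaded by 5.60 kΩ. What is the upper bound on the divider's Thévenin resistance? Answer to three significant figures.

R_th ≤ 73.8 Ω

Loading drop = R_th/(R_th + R_L) ≤ 0.0130, so R_th ≤ R_L · ε/(1−ε) = 5.60 kΩ × 0.0130/0.9870 = 73.8 Ω.
(Any R1, R2 with R2/(R1+R2) = 0.377 and R1‖R2 ≤ 73.8 Ω will meet the spec.)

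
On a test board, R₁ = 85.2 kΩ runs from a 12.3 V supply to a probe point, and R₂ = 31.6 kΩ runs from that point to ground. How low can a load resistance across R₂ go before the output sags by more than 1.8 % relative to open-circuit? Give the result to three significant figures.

Output resistance R_th = R₁‖R₂ = (85.2 × 31.6)/116.8 = 23.05 kΩ.
The fractional drop is R_th/(R_th + R_L); requiring this ≤ 0.0180 gives R_L ≥ R_th(1/0.0180 − 1) = 23.05 × 54.56 = 1.26 MΩ.

R_L(min) ≈ 1.26 MΩ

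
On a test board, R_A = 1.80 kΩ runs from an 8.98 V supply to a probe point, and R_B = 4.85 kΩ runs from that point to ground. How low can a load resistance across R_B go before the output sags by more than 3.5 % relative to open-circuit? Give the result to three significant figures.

Output resistance R_th = R_A‖R_B = (1.80 × 4.85)/6.650 = 1.313 kΩ.
The fractional drop is R_th/(R_th + R_L); requiring this ≤ 0.0350 gives R_L ≥ R_th(1/0.0350 − 1) = 1.313 × 27.57 = 36.2 kΩ.

R_L(min) ≈ 36.2 kΩ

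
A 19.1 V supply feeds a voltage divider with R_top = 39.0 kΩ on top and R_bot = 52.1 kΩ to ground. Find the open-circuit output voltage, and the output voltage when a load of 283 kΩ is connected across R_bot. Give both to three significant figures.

Unloaded: 10.9 V; loaded: 10.1 V

Open-circuit: V = 19.1 × 52.1/(39.0 + 52.1) = 10.9 V.
With the load, R_bot becomes R_bot‖R_L = 44.00 kΩ, so V = 19.1 × 44.00/83.00 = 10.1 V.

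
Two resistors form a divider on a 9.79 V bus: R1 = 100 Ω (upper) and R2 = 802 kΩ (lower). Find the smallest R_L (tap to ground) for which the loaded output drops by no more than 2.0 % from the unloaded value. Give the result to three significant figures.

Output resistance R_th = R1‖R2 = (100 × 802000)/802100 = 99.99 Ω.
The fractional drop is R_th/(R_th + R_L); requiring this ≤ 0.0200 gives R_L ≥ R_th(1/0.0200 − 1) = 99.99 × 49.00 = 4.90 kΩ.

R_L(min) ≈ 4.90 kΩ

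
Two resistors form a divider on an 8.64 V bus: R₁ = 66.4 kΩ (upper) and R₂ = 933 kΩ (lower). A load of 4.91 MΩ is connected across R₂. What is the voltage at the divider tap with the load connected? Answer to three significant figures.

V_out ≈ 7.97 V

The load sits in parallel with R₂: R₂‖R_L = (933 × 4910) / (933 + 4910) = 784.0 kΩ.
V_out = 8.64 × 784.0 / (66.4 + 784.0) = 8.64 × 784.0/850.4 = 7.97 V.
(Unloaded it would have been 8.07 V.)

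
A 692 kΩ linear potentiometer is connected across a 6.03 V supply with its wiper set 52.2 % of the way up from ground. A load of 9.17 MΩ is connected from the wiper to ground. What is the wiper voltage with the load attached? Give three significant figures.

The wiper splits the pot into (1−α)R = 330.8 kΩ above and αR = 361.2 kΩ below.
Lower section ‖ load = 347.5 kΩ.
V_wiper = 6.03 × 347.5/(330.8 + 347.5) = 3.09 V.

V ≈ 3.09 V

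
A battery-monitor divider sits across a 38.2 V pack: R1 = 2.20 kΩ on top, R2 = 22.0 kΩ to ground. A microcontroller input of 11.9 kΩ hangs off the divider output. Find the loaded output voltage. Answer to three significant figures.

V_out ≈ 29.7 V

The load sits in parallel with R2: R2‖R_L = (22.0 × 11.9) / (22.0 + 11.9) = 7.723 kΩ.
V_out = 38.2 × 7.723 / (2.20 + 7.723) = 38.2 × 7.723/9.923 = 29.7 V.
(Unloaded it would have been 34.7 V.)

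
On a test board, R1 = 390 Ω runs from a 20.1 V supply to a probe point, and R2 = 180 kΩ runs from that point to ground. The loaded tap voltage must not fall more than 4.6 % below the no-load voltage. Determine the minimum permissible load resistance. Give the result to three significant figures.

R_L(min) ≈ 8.07 kΩ

Output resistance R_th = R1‖R2 = (390 × 180000)/180400 = 389.2 Ω.
The fractional drop is R_th/(R_th + R_L); requiring this ≤ 0.0460 gives R_L ≥ R_th(1/0.0460 − 1) = 389.2 × 20.74 = 8.07 kΩ.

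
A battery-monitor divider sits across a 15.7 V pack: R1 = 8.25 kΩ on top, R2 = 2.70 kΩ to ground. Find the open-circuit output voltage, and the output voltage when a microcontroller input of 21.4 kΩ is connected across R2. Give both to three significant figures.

Open-circuit: V = 15.7 × 2.70/(8.25 + 2.70) = 3.87 V.
With the load, R2 becomes R2‖R_L = 2.398 kΩ, so V = 15.7 × 2.398/10.65 = 3.54 V.

Unloaded: 3.87 V; loaded: 3.54 V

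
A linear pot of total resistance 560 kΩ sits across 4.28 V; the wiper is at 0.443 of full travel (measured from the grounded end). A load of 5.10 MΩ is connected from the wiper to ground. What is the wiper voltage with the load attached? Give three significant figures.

V ≈ 1.85 V

The wiper splits the pot into (1−α)R = 311.9 kΩ above and αR = 248.1 kΩ below.
Lower section ‖ load = 236.6 kΩ.
V_wiper = 4.28 × 236.6/(311.9 + 236.6) = 1.85 V.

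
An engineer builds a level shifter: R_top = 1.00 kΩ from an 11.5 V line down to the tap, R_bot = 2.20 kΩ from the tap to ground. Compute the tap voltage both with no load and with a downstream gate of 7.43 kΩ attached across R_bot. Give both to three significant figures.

Unloaded: 7.91 V; loaded: 7.24 V

Open-circuit: V = 11.5 × 2.20/(1.00 + 2.20) = 7.91 V.
With the load, R_bot becomes R_bot‖R_L = 1.697 kΩ, so V = 11.5 × 1.697/2.697 = 7.24 V.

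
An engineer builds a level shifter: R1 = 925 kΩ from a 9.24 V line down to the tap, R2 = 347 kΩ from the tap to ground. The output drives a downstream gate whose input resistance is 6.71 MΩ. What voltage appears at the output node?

The load sits in parallel with R2: R2‖R_L = (347 × 6710) / (347 + 6710) = 329.9 kΩ.
V_out = 9.24 × 329.9 / (925 + 329.9) = 9.24 × 329.9/1255 = 2.43 V.

V_out ≈ 2.43 V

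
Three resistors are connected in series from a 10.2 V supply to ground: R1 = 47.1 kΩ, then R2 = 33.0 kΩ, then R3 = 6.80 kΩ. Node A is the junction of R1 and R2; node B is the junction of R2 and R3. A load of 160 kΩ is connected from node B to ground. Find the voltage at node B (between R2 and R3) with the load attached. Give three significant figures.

At node B, R3 is in parallel with the load: R3‖R_L = 6.523 kΩ.
Below node A the resistance is R2 + (R3‖R_L) = 39.52 kΩ, so V_A = 10.2 × 39.52/86.62 = 4.654 V.
Then V_B = V_A × (R3‖R_L)/(R2 + R3‖R_L) = 4.654 × 6.523/39.52 = 0.768 V.

V ≈ 0.768 V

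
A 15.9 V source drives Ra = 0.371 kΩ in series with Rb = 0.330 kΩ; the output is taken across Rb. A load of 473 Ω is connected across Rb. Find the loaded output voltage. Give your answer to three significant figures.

The load sits in parallel with Rb: Rb‖R_L = (330 × 473) / (330 + 473) = 194.4 Ω.
V_out = 15.9 × 194.4 / (371 + 194.4) = 15.9 × 194.4/565.4 = 5.47 V.

V_out ≈ 5.47 V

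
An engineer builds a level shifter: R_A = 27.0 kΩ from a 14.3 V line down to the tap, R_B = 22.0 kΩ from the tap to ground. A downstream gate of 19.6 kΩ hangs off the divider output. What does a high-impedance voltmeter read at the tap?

V_out ≈ 3.97 V

The load sits in parallel with R_B: R_B‖R_L = (22.0 × 19.6) / (22.0 + 19.6) = 10.37 kΩ.
V_out = 14.3 × 10.37 / (27.0 + 10.37) = 14.3 × 10.37/37.37 = 3.97 V.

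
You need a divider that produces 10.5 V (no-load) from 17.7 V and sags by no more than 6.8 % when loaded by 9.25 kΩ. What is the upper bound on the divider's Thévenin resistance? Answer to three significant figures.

R_th ≤ 675 Ω

Loading drop = R_th/(R_th + R_L) ≤ 0.0680, so R_th ≤ R_L · ε/(1−ε) = 9.25 kΩ × 0.0680/0.9320 = 675 Ω.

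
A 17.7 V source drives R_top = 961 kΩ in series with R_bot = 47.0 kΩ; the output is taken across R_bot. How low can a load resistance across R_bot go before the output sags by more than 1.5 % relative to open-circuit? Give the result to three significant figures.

Output resistance R_th = R_top‖R_bot = (961 × 47.0)/1008 = 44.81 kΩ.
The fractional drop is R_th/(R_th + R_L); requiring this ≤ 0.0150 gives R_L ≥ R_th(1/0.0150 − 1) = 44.81 × 65.67 = 2.94 MΩ.

R_L(min) ≈ 2.94 MΩ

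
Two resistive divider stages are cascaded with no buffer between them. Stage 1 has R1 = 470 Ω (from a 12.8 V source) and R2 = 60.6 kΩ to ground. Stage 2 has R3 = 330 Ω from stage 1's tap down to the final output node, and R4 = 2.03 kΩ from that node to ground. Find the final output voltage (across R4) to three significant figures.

Stage 2 presents R3+R4 = 2360 Ω as a load on stage 1's tap.
Stage 1's lower leg becomes R2‖(R3+R4) = 2272 Ω, so V_mid = 12.8 × 2272/2742 = 10.61 V.
Stage 2 is itself unloaded: V_out = V_mid × R4/(R3+R4) = 10.61 × 2030/2360 = 9.12 V.

V_out ≈ 9.12 V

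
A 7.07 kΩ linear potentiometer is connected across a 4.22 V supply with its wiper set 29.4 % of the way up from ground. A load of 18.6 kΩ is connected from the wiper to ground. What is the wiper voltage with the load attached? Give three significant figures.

V ≈ 1.15 V

The wiper splits the pot into (1−α)R = 4.991 kΩ above and αR = 2.079 kΩ below.
Lower section ‖ load = 1.870 kΩ.
V_wiper = 4.22 × 1.870/(4.991 + 1.870) = 1.15 V.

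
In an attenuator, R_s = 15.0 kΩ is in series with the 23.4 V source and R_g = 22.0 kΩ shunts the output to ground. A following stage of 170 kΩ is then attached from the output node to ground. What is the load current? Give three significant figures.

R_g‖R_L = 19.48 kΩ; V_out = 23.4 × 19.48/34.48 = 13.22 V.
I_L = V_out / R_L = 13.22 / 170 kΩ = 0.0778 mA.

I_L ≈ 0.0778 mA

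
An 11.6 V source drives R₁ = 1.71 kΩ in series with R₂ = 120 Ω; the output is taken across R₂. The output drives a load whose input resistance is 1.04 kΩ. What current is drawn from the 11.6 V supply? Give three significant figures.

I ≈ 6.38 mA

R₂‖R_L = 107.6 Ω, so the source sees R₁ + R₂‖R_L = 1818 Ω.
I = 11.6 V / 1818 Ω = 6.38 mA.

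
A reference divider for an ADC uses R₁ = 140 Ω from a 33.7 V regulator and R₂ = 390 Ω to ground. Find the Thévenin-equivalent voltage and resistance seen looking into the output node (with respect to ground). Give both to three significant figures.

V_th is the open-circuit tap voltage: 33.7 × 390/(140 + 390) = 24.8 V.
With the supply zeroed, R₁ and R₂ appear in parallel from the tap: R_th = R₁‖R₂ = (140 × 390)/530.0 = 103 Ω.

V_th = 24.8 V, R_th = 103 Ω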